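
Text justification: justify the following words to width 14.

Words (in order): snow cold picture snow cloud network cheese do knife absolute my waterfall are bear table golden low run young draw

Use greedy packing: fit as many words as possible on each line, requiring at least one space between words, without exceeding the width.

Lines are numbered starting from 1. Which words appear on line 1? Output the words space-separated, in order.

Answer: snow cold

Derivation:
Line 1: ['snow', 'cold'] (min_width=9, slack=5)
Line 2: ['picture', 'snow'] (min_width=12, slack=2)
Line 3: ['cloud', 'network'] (min_width=13, slack=1)
Line 4: ['cheese', 'do'] (min_width=9, slack=5)
Line 5: ['knife', 'absolute'] (min_width=14, slack=0)
Line 6: ['my', 'waterfall'] (min_width=12, slack=2)
Line 7: ['are', 'bear', 'table'] (min_width=14, slack=0)
Line 8: ['golden', 'low', 'run'] (min_width=14, slack=0)
Line 9: ['young', 'draw'] (min_width=10, slack=4)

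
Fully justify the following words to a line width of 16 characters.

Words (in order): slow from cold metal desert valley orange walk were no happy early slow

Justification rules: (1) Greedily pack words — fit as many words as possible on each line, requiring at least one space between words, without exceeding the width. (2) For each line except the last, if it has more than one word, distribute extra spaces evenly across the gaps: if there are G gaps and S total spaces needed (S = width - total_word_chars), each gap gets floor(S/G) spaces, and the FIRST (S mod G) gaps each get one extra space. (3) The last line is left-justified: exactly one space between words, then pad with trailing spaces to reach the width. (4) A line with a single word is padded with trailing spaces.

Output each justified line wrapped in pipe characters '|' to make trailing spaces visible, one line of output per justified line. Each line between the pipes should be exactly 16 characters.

Answer: |slow  from  cold|
|metal     desert|
|valley    orange|
|walk   were   no|
|happy early slow|

Derivation:
Line 1: ['slow', 'from', 'cold'] (min_width=14, slack=2)
Line 2: ['metal', 'desert'] (min_width=12, slack=4)
Line 3: ['valley', 'orange'] (min_width=13, slack=3)
Line 4: ['walk', 'were', 'no'] (min_width=12, slack=4)
Line 5: ['happy', 'early', 'slow'] (min_width=16, slack=0)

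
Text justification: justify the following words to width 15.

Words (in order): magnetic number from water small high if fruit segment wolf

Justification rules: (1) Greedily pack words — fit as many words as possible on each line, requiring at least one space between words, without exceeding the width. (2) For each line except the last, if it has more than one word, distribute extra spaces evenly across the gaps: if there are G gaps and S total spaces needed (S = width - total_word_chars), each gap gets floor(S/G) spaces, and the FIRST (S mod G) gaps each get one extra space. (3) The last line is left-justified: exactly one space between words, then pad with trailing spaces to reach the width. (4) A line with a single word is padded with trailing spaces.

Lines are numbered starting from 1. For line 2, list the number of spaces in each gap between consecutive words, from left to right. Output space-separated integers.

Line 1: ['magnetic', 'number'] (min_width=15, slack=0)
Line 2: ['from', 'water'] (min_width=10, slack=5)
Line 3: ['small', 'high', 'if'] (min_width=13, slack=2)
Line 4: ['fruit', 'segment'] (min_width=13, slack=2)
Line 5: ['wolf'] (min_width=4, slack=11)

Answer: 6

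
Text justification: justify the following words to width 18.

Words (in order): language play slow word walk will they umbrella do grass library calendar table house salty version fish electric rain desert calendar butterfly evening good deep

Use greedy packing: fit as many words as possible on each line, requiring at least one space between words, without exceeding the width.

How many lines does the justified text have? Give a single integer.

Line 1: ['language', 'play', 'slow'] (min_width=18, slack=0)
Line 2: ['word', 'walk', 'will'] (min_width=14, slack=4)
Line 3: ['they', 'umbrella', 'do'] (min_width=16, slack=2)
Line 4: ['grass', 'library'] (min_width=13, slack=5)
Line 5: ['calendar', 'table'] (min_width=14, slack=4)
Line 6: ['house', 'salty'] (min_width=11, slack=7)
Line 7: ['version', 'fish'] (min_width=12, slack=6)
Line 8: ['electric', 'rain'] (min_width=13, slack=5)
Line 9: ['desert', 'calendar'] (min_width=15, slack=3)
Line 10: ['butterfly', 'evening'] (min_width=17, slack=1)
Line 11: ['good', 'deep'] (min_width=9, slack=9)
Total lines: 11

Answer: 11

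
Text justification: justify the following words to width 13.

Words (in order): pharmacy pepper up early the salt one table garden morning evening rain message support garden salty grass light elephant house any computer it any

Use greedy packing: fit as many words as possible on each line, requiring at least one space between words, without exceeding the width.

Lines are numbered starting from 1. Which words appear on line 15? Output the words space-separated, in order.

Line 1: ['pharmacy'] (min_width=8, slack=5)
Line 2: ['pepper', 'up'] (min_width=9, slack=4)
Line 3: ['early', 'the'] (min_width=9, slack=4)
Line 4: ['salt', 'one'] (min_width=8, slack=5)
Line 5: ['table', 'garden'] (min_width=12, slack=1)
Line 6: ['morning'] (min_width=7, slack=6)
Line 7: ['evening', 'rain'] (min_width=12, slack=1)
Line 8: ['message'] (min_width=7, slack=6)
Line 9: ['support'] (min_width=7, slack=6)
Line 10: ['garden', 'salty'] (min_width=12, slack=1)
Line 11: ['grass', 'light'] (min_width=11, slack=2)
Line 12: ['elephant'] (min_width=8, slack=5)
Line 13: ['house', 'any'] (min_width=9, slack=4)
Line 14: ['computer', 'it'] (min_width=11, slack=2)
Line 15: ['any'] (min_width=3, slack=10)

Answer: any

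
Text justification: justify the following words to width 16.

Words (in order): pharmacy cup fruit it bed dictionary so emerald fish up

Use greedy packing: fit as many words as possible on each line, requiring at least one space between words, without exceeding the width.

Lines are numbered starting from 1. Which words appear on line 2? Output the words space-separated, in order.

Line 1: ['pharmacy', 'cup'] (min_width=12, slack=4)
Line 2: ['fruit', 'it', 'bed'] (min_width=12, slack=4)
Line 3: ['dictionary', 'so'] (min_width=13, slack=3)
Line 4: ['emerald', 'fish', 'up'] (min_width=15, slack=1)

Answer: fruit it bed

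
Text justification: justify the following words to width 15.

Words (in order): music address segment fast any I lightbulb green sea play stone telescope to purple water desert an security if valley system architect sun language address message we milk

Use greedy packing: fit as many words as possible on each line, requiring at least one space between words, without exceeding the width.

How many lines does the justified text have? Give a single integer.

Line 1: ['music', 'address'] (min_width=13, slack=2)
Line 2: ['segment', 'fast'] (min_width=12, slack=3)
Line 3: ['any', 'I', 'lightbulb'] (min_width=15, slack=0)
Line 4: ['green', 'sea', 'play'] (min_width=14, slack=1)
Line 5: ['stone', 'telescope'] (min_width=15, slack=0)
Line 6: ['to', 'purple', 'water'] (min_width=15, slack=0)
Line 7: ['desert', 'an'] (min_width=9, slack=6)
Line 8: ['security', 'if'] (min_width=11, slack=4)
Line 9: ['valley', 'system'] (min_width=13, slack=2)
Line 10: ['architect', 'sun'] (min_width=13, slack=2)
Line 11: ['language'] (min_width=8, slack=7)
Line 12: ['address', 'message'] (min_width=15, slack=0)
Line 13: ['we', 'milk'] (min_width=7, slack=8)
Total lines: 13

Answer: 13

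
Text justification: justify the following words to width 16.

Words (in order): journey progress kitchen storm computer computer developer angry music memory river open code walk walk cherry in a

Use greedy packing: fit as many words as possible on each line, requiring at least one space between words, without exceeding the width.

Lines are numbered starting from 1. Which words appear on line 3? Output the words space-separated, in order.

Answer: computer

Derivation:
Line 1: ['journey', 'progress'] (min_width=16, slack=0)
Line 2: ['kitchen', 'storm'] (min_width=13, slack=3)
Line 3: ['computer'] (min_width=8, slack=8)
Line 4: ['computer'] (min_width=8, slack=8)
Line 5: ['developer', 'angry'] (min_width=15, slack=1)
Line 6: ['music', 'memory'] (min_width=12, slack=4)
Line 7: ['river', 'open', 'code'] (min_width=15, slack=1)
Line 8: ['walk', 'walk', 'cherry'] (min_width=16, slack=0)
Line 9: ['in', 'a'] (min_width=4, slack=12)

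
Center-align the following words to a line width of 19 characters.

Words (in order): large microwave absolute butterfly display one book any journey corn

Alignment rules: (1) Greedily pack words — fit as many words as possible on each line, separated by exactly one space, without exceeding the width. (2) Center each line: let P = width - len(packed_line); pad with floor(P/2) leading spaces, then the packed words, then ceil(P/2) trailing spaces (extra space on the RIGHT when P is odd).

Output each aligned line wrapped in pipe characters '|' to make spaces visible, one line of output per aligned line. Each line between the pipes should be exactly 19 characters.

Answer: |  large microwave  |
|absolute butterfly |
| display one book  |
| any journey corn  |

Derivation:
Line 1: ['large', 'microwave'] (min_width=15, slack=4)
Line 2: ['absolute', 'butterfly'] (min_width=18, slack=1)
Line 3: ['display', 'one', 'book'] (min_width=16, slack=3)
Line 4: ['any', 'journey', 'corn'] (min_width=16, slack=3)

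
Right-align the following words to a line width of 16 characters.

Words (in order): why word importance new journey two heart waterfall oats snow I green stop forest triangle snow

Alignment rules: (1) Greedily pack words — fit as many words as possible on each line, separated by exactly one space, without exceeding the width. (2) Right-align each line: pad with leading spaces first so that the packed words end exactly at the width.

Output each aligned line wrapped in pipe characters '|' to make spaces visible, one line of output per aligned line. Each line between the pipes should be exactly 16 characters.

Answer: |        why word|
|  importance new|
|     journey two|
| heart waterfall|
|     oats snow I|
|      green stop|
| forest triangle|
|            snow|

Derivation:
Line 1: ['why', 'word'] (min_width=8, slack=8)
Line 2: ['importance', 'new'] (min_width=14, slack=2)
Line 3: ['journey', 'two'] (min_width=11, slack=5)
Line 4: ['heart', 'waterfall'] (min_width=15, slack=1)
Line 5: ['oats', 'snow', 'I'] (min_width=11, slack=5)
Line 6: ['green', 'stop'] (min_width=10, slack=6)
Line 7: ['forest', 'triangle'] (min_width=15, slack=1)
Line 8: ['snow'] (min_width=4, slack=12)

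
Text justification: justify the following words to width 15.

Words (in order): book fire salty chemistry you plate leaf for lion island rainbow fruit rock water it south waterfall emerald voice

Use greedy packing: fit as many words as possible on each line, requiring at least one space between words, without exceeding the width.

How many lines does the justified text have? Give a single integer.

Line 1: ['book', 'fire', 'salty'] (min_width=15, slack=0)
Line 2: ['chemistry', 'you'] (min_width=13, slack=2)
Line 3: ['plate', 'leaf', 'for'] (min_width=14, slack=1)
Line 4: ['lion', 'island'] (min_width=11, slack=4)
Line 5: ['rainbow', 'fruit'] (min_width=13, slack=2)
Line 6: ['rock', 'water', 'it'] (min_width=13, slack=2)
Line 7: ['south', 'waterfall'] (min_width=15, slack=0)
Line 8: ['emerald', 'voice'] (min_width=13, slack=2)
Total lines: 8

Answer: 8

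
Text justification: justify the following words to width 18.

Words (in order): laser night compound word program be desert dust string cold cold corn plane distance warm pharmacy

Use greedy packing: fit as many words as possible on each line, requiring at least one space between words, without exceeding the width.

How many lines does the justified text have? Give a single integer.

Answer: 7

Derivation:
Line 1: ['laser', 'night'] (min_width=11, slack=7)
Line 2: ['compound', 'word'] (min_width=13, slack=5)
Line 3: ['program', 'be', 'desert'] (min_width=17, slack=1)
Line 4: ['dust', 'string', 'cold'] (min_width=16, slack=2)
Line 5: ['cold', 'corn', 'plane'] (min_width=15, slack=3)
Line 6: ['distance', 'warm'] (min_width=13, slack=5)
Line 7: ['pharmacy'] (min_width=8, slack=10)
Total lines: 7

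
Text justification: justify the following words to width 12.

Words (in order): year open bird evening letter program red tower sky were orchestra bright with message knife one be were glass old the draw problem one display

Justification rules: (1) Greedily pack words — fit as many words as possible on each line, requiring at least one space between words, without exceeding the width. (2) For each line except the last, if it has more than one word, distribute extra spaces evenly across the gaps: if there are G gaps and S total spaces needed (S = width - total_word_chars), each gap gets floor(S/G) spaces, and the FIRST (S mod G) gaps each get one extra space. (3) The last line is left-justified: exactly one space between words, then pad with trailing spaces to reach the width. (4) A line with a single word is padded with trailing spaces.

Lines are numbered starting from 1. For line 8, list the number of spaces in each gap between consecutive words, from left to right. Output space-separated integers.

Line 1: ['year', 'open'] (min_width=9, slack=3)
Line 2: ['bird', 'evening'] (min_width=12, slack=0)
Line 3: ['letter'] (min_width=6, slack=6)
Line 4: ['program', 'red'] (min_width=11, slack=1)
Line 5: ['tower', 'sky'] (min_width=9, slack=3)
Line 6: ['were'] (min_width=4, slack=8)
Line 7: ['orchestra'] (min_width=9, slack=3)
Line 8: ['bright', 'with'] (min_width=11, slack=1)
Line 9: ['message'] (min_width=7, slack=5)
Line 10: ['knife', 'one', 'be'] (min_width=12, slack=0)
Line 11: ['were', 'glass'] (min_width=10, slack=2)
Line 12: ['old', 'the', 'draw'] (min_width=12, slack=0)
Line 13: ['problem', 'one'] (min_width=11, slack=1)
Line 14: ['display'] (min_width=7, slack=5)

Answer: 2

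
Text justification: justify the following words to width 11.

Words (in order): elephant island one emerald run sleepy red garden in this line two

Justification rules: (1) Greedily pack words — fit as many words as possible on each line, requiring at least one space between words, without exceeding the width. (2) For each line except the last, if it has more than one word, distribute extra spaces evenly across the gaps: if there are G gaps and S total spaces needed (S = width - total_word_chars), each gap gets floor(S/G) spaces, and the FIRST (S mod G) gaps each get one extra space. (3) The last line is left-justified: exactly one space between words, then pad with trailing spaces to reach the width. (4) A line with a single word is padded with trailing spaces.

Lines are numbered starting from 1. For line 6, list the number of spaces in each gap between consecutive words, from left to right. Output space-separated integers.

Line 1: ['elephant'] (min_width=8, slack=3)
Line 2: ['island', 'one'] (min_width=10, slack=1)
Line 3: ['emerald', 'run'] (min_width=11, slack=0)
Line 4: ['sleepy', 'red'] (min_width=10, slack=1)
Line 5: ['garden', 'in'] (min_width=9, slack=2)
Line 6: ['this', 'line'] (min_width=9, slack=2)
Line 7: ['two'] (min_width=3, slack=8)

Answer: 3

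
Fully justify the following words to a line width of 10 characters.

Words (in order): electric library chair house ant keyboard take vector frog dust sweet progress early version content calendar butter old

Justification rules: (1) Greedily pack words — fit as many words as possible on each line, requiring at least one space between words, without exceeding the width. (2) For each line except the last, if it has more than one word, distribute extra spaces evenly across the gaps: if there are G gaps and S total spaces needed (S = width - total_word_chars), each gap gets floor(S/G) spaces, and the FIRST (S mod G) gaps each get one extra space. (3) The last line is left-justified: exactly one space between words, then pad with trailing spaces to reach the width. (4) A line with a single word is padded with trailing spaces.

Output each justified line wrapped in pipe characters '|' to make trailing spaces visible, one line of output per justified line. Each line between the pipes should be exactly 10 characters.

Answer: |electric  |
|library   |
|chair     |
|house  ant|
|keyboard  |
|take      |
|vector    |
|frog  dust|
|sweet     |
|progress  |
|early     |
|version   |
|content   |
|calendar  |
|butter old|

Derivation:
Line 1: ['electric'] (min_width=8, slack=2)
Line 2: ['library'] (min_width=7, slack=3)
Line 3: ['chair'] (min_width=5, slack=5)
Line 4: ['house', 'ant'] (min_width=9, slack=1)
Line 5: ['keyboard'] (min_width=8, slack=2)
Line 6: ['take'] (min_width=4, slack=6)
Line 7: ['vector'] (min_width=6, slack=4)
Line 8: ['frog', 'dust'] (min_width=9, slack=1)
Line 9: ['sweet'] (min_width=5, slack=5)
Line 10: ['progress'] (min_width=8, slack=2)
Line 11: ['early'] (min_width=5, slack=5)
Line 12: ['version'] (min_width=7, slack=3)
Line 13: ['content'] (min_width=7, slack=3)
Line 14: ['calendar'] (min_width=8, slack=2)
Line 15: ['butter', 'old'] (min_width=10, slack=0)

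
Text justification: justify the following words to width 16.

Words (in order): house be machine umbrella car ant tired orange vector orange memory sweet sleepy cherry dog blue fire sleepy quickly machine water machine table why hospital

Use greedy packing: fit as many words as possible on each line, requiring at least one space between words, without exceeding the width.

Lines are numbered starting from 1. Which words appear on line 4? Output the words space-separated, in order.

Line 1: ['house', 'be', 'machine'] (min_width=16, slack=0)
Line 2: ['umbrella', 'car', 'ant'] (min_width=16, slack=0)
Line 3: ['tired', 'orange'] (min_width=12, slack=4)
Line 4: ['vector', 'orange'] (min_width=13, slack=3)
Line 5: ['memory', 'sweet'] (min_width=12, slack=4)
Line 6: ['sleepy', 'cherry'] (min_width=13, slack=3)
Line 7: ['dog', 'blue', 'fire'] (min_width=13, slack=3)
Line 8: ['sleepy', 'quickly'] (min_width=14, slack=2)
Line 9: ['machine', 'water'] (min_width=13, slack=3)
Line 10: ['machine', 'table'] (min_width=13, slack=3)
Line 11: ['why', 'hospital'] (min_width=12, slack=4)

Answer: vector orange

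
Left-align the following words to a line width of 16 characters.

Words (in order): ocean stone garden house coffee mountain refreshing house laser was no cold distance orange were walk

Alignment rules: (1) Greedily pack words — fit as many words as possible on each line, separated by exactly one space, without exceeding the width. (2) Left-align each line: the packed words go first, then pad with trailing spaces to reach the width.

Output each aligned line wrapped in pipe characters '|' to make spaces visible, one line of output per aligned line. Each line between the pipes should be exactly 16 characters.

Answer: |ocean stone     |
|garden house    |
|coffee mountain |
|refreshing house|
|laser was no    |
|cold distance   |
|orange were walk|

Derivation:
Line 1: ['ocean', 'stone'] (min_width=11, slack=5)
Line 2: ['garden', 'house'] (min_width=12, slack=4)
Line 3: ['coffee', 'mountain'] (min_width=15, slack=1)
Line 4: ['refreshing', 'house'] (min_width=16, slack=0)
Line 5: ['laser', 'was', 'no'] (min_width=12, slack=4)
Line 6: ['cold', 'distance'] (min_width=13, slack=3)
Line 7: ['orange', 'were', 'walk'] (min_width=16, slack=0)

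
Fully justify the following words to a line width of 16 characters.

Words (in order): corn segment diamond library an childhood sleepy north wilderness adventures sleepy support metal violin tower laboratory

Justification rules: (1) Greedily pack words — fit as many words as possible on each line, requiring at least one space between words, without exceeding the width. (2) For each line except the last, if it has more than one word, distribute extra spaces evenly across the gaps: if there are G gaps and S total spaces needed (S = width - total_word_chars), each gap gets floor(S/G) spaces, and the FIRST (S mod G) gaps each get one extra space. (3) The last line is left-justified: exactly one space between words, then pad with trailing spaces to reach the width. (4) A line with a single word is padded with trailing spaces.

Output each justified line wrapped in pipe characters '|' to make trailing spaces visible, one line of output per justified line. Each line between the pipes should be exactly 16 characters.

Answer: |corn     segment|
|diamond  library|
|an     childhood|
|sleepy     north|
|wilderness      |
|adventures      |
|sleepy   support|
|metal     violin|
|tower laboratory|

Derivation:
Line 1: ['corn', 'segment'] (min_width=12, slack=4)
Line 2: ['diamond', 'library'] (min_width=15, slack=1)
Line 3: ['an', 'childhood'] (min_width=12, slack=4)
Line 4: ['sleepy', 'north'] (min_width=12, slack=4)
Line 5: ['wilderness'] (min_width=10, slack=6)
Line 6: ['adventures'] (min_width=10, slack=6)
Line 7: ['sleepy', 'support'] (min_width=14, slack=2)
Line 8: ['metal', 'violin'] (min_width=12, slack=4)
Line 9: ['tower', 'laboratory'] (min_width=16, slack=0)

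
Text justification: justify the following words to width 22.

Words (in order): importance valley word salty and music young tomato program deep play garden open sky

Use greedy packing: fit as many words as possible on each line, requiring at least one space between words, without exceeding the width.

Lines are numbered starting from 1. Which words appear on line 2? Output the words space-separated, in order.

Line 1: ['importance', 'valley', 'word'] (min_width=22, slack=0)
Line 2: ['salty', 'and', 'music', 'young'] (min_width=21, slack=1)
Line 3: ['tomato', 'program', 'deep'] (min_width=19, slack=3)
Line 4: ['play', 'garden', 'open', 'sky'] (min_width=20, slack=2)

Answer: salty and music young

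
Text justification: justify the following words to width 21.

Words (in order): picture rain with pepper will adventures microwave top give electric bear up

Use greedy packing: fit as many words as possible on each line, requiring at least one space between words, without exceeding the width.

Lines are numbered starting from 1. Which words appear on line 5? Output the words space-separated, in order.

Line 1: ['picture', 'rain', 'with'] (min_width=17, slack=4)
Line 2: ['pepper', 'will'] (min_width=11, slack=10)
Line 3: ['adventures', 'microwave'] (min_width=20, slack=1)
Line 4: ['top', 'give', 'electric'] (min_width=17, slack=4)
Line 5: ['bear', 'up'] (min_width=7, slack=14)

Answer: bear up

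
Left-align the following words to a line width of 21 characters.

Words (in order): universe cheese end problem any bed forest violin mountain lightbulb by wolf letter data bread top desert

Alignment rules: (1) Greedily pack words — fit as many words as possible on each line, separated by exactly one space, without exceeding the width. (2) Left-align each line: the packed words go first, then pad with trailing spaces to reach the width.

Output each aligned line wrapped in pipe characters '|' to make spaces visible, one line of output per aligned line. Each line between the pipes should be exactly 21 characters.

Line 1: ['universe', 'cheese', 'end'] (min_width=19, slack=2)
Line 2: ['problem', 'any', 'bed'] (min_width=15, slack=6)
Line 3: ['forest', 'violin'] (min_width=13, slack=8)
Line 4: ['mountain', 'lightbulb', 'by'] (min_width=21, slack=0)
Line 5: ['wolf', 'letter', 'data'] (min_width=16, slack=5)
Line 6: ['bread', 'top', 'desert'] (min_width=16, slack=5)

Answer: |universe cheese end  |
|problem any bed      |
|forest violin        |
|mountain lightbulb by|
|wolf letter data     |
|bread top desert     |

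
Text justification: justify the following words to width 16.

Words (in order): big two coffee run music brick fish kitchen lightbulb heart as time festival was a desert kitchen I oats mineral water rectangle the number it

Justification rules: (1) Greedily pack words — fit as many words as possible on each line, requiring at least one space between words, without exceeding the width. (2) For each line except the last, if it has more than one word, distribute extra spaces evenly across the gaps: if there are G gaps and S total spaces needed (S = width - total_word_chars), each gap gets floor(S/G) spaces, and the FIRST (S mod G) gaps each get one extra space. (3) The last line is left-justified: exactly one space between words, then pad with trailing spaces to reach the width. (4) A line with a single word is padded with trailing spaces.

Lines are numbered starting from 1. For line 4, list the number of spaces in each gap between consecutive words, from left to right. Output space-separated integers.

Answer: 2

Derivation:
Line 1: ['big', 'two', 'coffee'] (min_width=14, slack=2)
Line 2: ['run', 'music', 'brick'] (min_width=15, slack=1)
Line 3: ['fish', 'kitchen'] (min_width=12, slack=4)
Line 4: ['lightbulb', 'heart'] (min_width=15, slack=1)
Line 5: ['as', 'time', 'festival'] (min_width=16, slack=0)
Line 6: ['was', 'a', 'desert'] (min_width=12, slack=4)
Line 7: ['kitchen', 'I', 'oats'] (min_width=14, slack=2)
Line 8: ['mineral', 'water'] (min_width=13, slack=3)
Line 9: ['rectangle', 'the'] (min_width=13, slack=3)
Line 10: ['number', 'it'] (min_width=9, slack=7)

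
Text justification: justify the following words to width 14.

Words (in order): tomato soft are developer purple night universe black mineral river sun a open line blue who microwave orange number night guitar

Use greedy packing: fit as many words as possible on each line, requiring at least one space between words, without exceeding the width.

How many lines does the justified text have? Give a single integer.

Answer: 10

Derivation:
Line 1: ['tomato', 'soft'] (min_width=11, slack=3)
Line 2: ['are', 'developer'] (min_width=13, slack=1)
Line 3: ['purple', 'night'] (min_width=12, slack=2)
Line 4: ['universe', 'black'] (min_width=14, slack=0)
Line 5: ['mineral', 'river'] (min_width=13, slack=1)
Line 6: ['sun', 'a', 'open'] (min_width=10, slack=4)
Line 7: ['line', 'blue', 'who'] (min_width=13, slack=1)
Line 8: ['microwave'] (min_width=9, slack=5)
Line 9: ['orange', 'number'] (min_width=13, slack=1)
Line 10: ['night', 'guitar'] (min_width=12, slack=2)
Total lines: 10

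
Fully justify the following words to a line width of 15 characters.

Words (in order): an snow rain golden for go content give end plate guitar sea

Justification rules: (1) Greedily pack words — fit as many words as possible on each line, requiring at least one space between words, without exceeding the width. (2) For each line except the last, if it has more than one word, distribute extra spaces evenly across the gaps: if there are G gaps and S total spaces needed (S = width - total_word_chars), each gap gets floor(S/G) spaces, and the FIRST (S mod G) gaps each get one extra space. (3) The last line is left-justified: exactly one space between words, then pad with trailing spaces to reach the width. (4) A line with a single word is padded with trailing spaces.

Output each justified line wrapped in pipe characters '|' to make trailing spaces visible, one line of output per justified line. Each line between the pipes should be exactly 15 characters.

Line 1: ['an', 'snow', 'rain'] (min_width=12, slack=3)
Line 2: ['golden', 'for', 'go'] (min_width=13, slack=2)
Line 3: ['content', 'give'] (min_width=12, slack=3)
Line 4: ['end', 'plate'] (min_width=9, slack=6)
Line 5: ['guitar', 'sea'] (min_width=10, slack=5)

Answer: |an   snow  rain|
|golden  for  go|
|content    give|
|end       plate|
|guitar sea     |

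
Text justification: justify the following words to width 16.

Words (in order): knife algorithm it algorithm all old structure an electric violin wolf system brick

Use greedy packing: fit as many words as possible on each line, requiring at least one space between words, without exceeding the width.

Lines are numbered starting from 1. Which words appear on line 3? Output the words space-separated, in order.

Line 1: ['knife', 'algorithm'] (min_width=15, slack=1)
Line 2: ['it', 'algorithm', 'all'] (min_width=16, slack=0)
Line 3: ['old', 'structure', 'an'] (min_width=16, slack=0)
Line 4: ['electric', 'violin'] (min_width=15, slack=1)
Line 5: ['wolf', 'system'] (min_width=11, slack=5)
Line 6: ['brick'] (min_width=5, slack=11)

Answer: old structure an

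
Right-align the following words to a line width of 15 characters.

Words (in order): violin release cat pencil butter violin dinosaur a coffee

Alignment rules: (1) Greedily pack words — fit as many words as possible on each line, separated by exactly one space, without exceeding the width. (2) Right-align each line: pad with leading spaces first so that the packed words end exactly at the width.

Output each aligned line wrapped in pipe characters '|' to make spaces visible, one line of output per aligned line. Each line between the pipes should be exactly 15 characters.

Line 1: ['violin', 'release'] (min_width=14, slack=1)
Line 2: ['cat', 'pencil'] (min_width=10, slack=5)
Line 3: ['butter', 'violin'] (min_width=13, slack=2)
Line 4: ['dinosaur', 'a'] (min_width=10, slack=5)
Line 5: ['coffee'] (min_width=6, slack=9)

Answer: | violin release|
|     cat pencil|
|  butter violin|
|     dinosaur a|
|         coffee|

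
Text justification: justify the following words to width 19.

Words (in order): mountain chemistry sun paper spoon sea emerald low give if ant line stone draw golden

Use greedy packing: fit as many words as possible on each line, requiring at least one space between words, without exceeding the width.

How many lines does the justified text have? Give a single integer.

Line 1: ['mountain', 'chemistry'] (min_width=18, slack=1)
Line 2: ['sun', 'paper', 'spoon', 'sea'] (min_width=19, slack=0)
Line 3: ['emerald', 'low', 'give', 'if'] (min_width=19, slack=0)
Line 4: ['ant', 'line', 'stone', 'draw'] (min_width=19, slack=0)
Line 5: ['golden'] (min_width=6, slack=13)
Total lines: 5

Answer: 5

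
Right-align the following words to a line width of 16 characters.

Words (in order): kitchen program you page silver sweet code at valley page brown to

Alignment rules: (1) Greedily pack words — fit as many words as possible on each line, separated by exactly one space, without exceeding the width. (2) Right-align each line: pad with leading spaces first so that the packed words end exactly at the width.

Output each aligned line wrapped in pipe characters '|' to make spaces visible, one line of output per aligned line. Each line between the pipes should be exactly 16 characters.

Line 1: ['kitchen', 'program'] (min_width=15, slack=1)
Line 2: ['you', 'page', 'silver'] (min_width=15, slack=1)
Line 3: ['sweet', 'code', 'at'] (min_width=13, slack=3)
Line 4: ['valley', 'page'] (min_width=11, slack=5)
Line 5: ['brown', 'to'] (min_width=8, slack=8)

Answer: | kitchen program|
| you page silver|
|   sweet code at|
|     valley page|
|        brown to|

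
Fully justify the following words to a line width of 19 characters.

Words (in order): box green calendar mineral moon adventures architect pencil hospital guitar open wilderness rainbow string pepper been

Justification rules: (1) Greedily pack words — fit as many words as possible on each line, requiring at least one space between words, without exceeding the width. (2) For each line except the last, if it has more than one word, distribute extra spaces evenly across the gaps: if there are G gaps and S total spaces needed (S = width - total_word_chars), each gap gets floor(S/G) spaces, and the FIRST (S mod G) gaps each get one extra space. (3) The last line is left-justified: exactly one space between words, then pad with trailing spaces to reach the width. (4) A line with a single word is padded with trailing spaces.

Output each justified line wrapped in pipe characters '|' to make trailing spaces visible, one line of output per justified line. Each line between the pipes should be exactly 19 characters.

Line 1: ['box', 'green', 'calendar'] (min_width=18, slack=1)
Line 2: ['mineral', 'moon'] (min_width=12, slack=7)
Line 3: ['adventures'] (min_width=10, slack=9)
Line 4: ['architect', 'pencil'] (min_width=16, slack=3)
Line 5: ['hospital', 'guitar'] (min_width=15, slack=4)
Line 6: ['open', 'wilderness'] (min_width=15, slack=4)
Line 7: ['rainbow', 'string'] (min_width=14, slack=5)
Line 8: ['pepper', 'been'] (min_width=11, slack=8)

Answer: |box  green calendar|
|mineral        moon|
|adventures         |
|architect    pencil|
|hospital     guitar|
|open     wilderness|
|rainbow      string|
|pepper been        |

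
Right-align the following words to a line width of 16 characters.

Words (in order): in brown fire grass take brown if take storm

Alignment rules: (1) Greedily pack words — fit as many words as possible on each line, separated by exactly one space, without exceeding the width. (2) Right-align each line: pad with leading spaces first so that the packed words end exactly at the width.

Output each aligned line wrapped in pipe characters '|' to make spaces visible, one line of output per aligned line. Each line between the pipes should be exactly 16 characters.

Answer: |   in brown fire|
|grass take brown|
|   if take storm|

Derivation:
Line 1: ['in', 'brown', 'fire'] (min_width=13, slack=3)
Line 2: ['grass', 'take', 'brown'] (min_width=16, slack=0)
Line 3: ['if', 'take', 'storm'] (min_width=13, slack=3)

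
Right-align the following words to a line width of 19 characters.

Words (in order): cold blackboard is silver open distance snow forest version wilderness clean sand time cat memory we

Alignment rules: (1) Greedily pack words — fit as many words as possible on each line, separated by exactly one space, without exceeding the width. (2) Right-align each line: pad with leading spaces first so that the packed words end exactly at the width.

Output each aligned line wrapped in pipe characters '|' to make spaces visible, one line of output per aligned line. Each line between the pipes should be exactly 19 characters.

Answer: | cold blackboard is|
|        silver open|
|      distance snow|
|     forest version|
|   wilderness clean|
|      sand time cat|
|          memory we|

Derivation:
Line 1: ['cold', 'blackboard', 'is'] (min_width=18, slack=1)
Line 2: ['silver', 'open'] (min_width=11, slack=8)
Line 3: ['distance', 'snow'] (min_width=13, slack=6)
Line 4: ['forest', 'version'] (min_width=14, slack=5)
Line 5: ['wilderness', 'clean'] (min_width=16, slack=3)
Line 6: ['sand', 'time', 'cat'] (min_width=13, slack=6)
Line 7: ['memory', 'we'] (min_width=9, slack=10)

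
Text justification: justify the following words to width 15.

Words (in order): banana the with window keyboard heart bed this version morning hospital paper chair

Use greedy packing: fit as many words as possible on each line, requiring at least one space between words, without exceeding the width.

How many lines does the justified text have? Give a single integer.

Answer: 6

Derivation:
Line 1: ['banana', 'the', 'with'] (min_width=15, slack=0)
Line 2: ['window', 'keyboard'] (min_width=15, slack=0)
Line 3: ['heart', 'bed', 'this'] (min_width=14, slack=1)
Line 4: ['version', 'morning'] (min_width=15, slack=0)
Line 5: ['hospital', 'paper'] (min_width=14, slack=1)
Line 6: ['chair'] (min_width=5, slack=10)
Total lines: 6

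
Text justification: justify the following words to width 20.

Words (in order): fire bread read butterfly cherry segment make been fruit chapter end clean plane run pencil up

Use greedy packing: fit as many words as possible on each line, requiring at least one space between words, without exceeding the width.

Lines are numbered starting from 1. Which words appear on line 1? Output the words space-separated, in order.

Line 1: ['fire', 'bread', 'read'] (min_width=15, slack=5)
Line 2: ['butterfly', 'cherry'] (min_width=16, slack=4)
Line 3: ['segment', 'make', 'been'] (min_width=17, slack=3)
Line 4: ['fruit', 'chapter', 'end'] (min_width=17, slack=3)
Line 5: ['clean', 'plane', 'run'] (min_width=15, slack=5)
Line 6: ['pencil', 'up'] (min_width=9, slack=11)

Answer: fire bread read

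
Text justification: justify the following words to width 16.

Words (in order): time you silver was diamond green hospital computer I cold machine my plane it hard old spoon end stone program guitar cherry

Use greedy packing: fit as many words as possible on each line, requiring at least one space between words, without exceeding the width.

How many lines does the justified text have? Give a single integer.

Line 1: ['time', 'you', 'silver'] (min_width=15, slack=1)
Line 2: ['was', 'diamond'] (min_width=11, slack=5)
Line 3: ['green', 'hospital'] (min_width=14, slack=2)
Line 4: ['computer', 'I', 'cold'] (min_width=15, slack=1)
Line 5: ['machine', 'my', 'plane'] (min_width=16, slack=0)
Line 6: ['it', 'hard', 'old'] (min_width=11, slack=5)
Line 7: ['spoon', 'end', 'stone'] (min_width=15, slack=1)
Line 8: ['program', 'guitar'] (min_width=14, slack=2)
Line 9: ['cherry'] (min_width=6, slack=10)
Total lines: 9

Answer: 9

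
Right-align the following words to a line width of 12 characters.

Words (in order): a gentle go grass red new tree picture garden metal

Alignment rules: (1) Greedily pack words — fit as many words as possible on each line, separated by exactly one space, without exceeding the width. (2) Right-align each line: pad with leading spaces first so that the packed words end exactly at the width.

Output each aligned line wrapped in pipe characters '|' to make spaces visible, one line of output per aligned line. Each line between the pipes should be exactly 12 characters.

Answer: | a gentle go|
|   grass red|
|    new tree|
|     picture|
|garden metal|

Derivation:
Line 1: ['a', 'gentle', 'go'] (min_width=11, slack=1)
Line 2: ['grass', 'red'] (min_width=9, slack=3)
Line 3: ['new', 'tree'] (min_width=8, slack=4)
Line 4: ['picture'] (min_width=7, slack=5)
Line 5: ['garden', 'metal'] (min_width=12, slack=0)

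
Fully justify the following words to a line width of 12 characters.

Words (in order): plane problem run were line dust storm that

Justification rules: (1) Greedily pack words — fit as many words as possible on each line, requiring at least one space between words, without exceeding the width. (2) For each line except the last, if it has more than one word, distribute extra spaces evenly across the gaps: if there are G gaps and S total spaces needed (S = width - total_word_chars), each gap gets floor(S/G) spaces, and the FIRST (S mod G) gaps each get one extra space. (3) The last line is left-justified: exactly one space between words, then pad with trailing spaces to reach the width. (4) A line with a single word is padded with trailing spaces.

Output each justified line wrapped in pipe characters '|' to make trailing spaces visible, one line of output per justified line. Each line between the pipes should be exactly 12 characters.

Line 1: ['plane'] (min_width=5, slack=7)
Line 2: ['problem', 'run'] (min_width=11, slack=1)
Line 3: ['were', 'line'] (min_width=9, slack=3)
Line 4: ['dust', 'storm'] (min_width=10, slack=2)
Line 5: ['that'] (min_width=4, slack=8)

Answer: |plane       |
|problem  run|
|were    line|
|dust   storm|
|that        |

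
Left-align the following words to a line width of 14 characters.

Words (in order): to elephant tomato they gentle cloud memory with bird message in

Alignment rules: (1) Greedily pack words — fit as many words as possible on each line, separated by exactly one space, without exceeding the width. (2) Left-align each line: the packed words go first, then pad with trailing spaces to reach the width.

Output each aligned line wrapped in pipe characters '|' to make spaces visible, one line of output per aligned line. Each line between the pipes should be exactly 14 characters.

Line 1: ['to', 'elephant'] (min_width=11, slack=3)
Line 2: ['tomato', 'they'] (min_width=11, slack=3)
Line 3: ['gentle', 'cloud'] (min_width=12, slack=2)
Line 4: ['memory', 'with'] (min_width=11, slack=3)
Line 5: ['bird', 'message'] (min_width=12, slack=2)
Line 6: ['in'] (min_width=2, slack=12)

Answer: |to elephant   |
|tomato they   |
|gentle cloud  |
|memory with   |
|bird message  |
|in            |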